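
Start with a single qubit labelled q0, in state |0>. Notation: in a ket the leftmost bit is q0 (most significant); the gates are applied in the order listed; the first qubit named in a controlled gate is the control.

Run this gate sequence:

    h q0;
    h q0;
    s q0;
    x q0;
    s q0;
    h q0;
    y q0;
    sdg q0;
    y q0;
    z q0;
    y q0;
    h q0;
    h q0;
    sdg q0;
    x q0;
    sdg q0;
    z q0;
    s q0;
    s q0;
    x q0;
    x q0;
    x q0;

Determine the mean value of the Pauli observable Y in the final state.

The expectation value of Y is 1.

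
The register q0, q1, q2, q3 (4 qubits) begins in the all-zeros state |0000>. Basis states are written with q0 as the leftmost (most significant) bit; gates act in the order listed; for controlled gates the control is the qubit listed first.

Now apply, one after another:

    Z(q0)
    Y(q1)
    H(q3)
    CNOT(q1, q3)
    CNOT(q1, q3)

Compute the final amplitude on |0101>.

The final state's coefficient on |0101> equals sqrt(2)*I/2. Key observation: steps 4-5 multiply out to the identity, so the circuit reduces to the remaining gates.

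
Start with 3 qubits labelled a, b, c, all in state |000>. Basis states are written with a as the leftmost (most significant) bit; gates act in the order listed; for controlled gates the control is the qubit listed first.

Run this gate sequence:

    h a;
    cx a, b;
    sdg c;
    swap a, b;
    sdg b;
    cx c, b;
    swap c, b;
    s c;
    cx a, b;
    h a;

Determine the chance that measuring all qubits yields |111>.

A full measurement returns |111> with probability 1/4.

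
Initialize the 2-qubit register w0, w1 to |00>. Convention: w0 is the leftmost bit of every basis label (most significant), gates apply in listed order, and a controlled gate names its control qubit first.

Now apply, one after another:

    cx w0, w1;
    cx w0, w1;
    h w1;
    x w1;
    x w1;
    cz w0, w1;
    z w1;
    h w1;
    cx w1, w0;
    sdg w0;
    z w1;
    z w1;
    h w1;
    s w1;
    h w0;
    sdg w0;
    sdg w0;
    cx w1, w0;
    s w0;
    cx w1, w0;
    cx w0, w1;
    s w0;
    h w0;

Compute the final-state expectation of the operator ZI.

The expectation value of ZI is 0.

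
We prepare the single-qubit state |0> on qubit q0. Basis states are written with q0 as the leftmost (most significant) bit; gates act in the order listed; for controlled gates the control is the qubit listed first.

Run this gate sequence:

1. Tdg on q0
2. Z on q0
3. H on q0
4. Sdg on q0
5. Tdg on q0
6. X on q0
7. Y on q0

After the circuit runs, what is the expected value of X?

The expectation value of X is sqrt(2)/2.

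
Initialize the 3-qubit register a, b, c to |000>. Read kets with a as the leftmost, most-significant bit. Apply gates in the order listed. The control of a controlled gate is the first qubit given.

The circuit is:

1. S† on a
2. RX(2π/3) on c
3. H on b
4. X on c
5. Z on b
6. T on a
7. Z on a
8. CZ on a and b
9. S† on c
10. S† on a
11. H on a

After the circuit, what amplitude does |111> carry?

The amplitude on |111> is I/4.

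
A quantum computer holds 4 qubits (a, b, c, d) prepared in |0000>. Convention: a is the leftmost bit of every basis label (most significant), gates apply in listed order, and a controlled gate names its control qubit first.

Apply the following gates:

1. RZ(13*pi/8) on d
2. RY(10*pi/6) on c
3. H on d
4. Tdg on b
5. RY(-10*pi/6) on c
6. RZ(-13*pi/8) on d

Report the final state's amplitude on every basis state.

The final amplitudes are sqrt(2)/2 on |0000>, sqrt(2)*exp(3*I*pi/8)/2 on |0001>, and 0 on every other basis state.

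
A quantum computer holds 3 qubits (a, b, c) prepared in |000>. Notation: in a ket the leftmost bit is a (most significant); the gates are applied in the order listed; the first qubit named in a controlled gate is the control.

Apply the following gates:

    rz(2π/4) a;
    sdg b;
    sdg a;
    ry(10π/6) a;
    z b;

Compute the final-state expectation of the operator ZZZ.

The observable ZZZ averages to 1/2.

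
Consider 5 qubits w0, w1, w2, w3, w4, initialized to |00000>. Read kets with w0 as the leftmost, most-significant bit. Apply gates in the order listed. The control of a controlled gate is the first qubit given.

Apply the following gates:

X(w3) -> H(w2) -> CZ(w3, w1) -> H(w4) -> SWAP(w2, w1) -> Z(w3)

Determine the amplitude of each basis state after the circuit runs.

After the circuit, the state carries amplitude -1/2 on |00010>, -1/2 on |00011>, -1/2 on |01010>, -1/2 on |01011>, and 0 on every other basis state.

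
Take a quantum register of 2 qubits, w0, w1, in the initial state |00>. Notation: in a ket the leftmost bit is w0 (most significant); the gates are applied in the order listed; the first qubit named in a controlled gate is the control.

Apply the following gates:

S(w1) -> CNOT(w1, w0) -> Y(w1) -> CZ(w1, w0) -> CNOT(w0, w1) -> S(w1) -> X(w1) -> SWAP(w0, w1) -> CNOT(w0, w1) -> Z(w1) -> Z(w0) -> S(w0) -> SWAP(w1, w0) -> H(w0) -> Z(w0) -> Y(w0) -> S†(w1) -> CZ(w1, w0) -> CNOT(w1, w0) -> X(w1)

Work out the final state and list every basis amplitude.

The final amplitudes are 0 on |00>, -sqrt(2)*I/2 on |01>, 0 on |10>, -sqrt(2)*I/2 on |11>.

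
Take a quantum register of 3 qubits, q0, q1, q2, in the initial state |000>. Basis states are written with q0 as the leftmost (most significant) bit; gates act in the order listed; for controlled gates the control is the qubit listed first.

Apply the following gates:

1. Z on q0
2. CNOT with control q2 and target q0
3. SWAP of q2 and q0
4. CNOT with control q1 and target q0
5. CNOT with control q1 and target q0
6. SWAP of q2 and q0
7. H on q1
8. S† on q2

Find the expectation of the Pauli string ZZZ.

In the final state, ZZZ has expectation 0. Key observation: gates 3-6 undo each other exactly, leaving only the rest of the circuit to track.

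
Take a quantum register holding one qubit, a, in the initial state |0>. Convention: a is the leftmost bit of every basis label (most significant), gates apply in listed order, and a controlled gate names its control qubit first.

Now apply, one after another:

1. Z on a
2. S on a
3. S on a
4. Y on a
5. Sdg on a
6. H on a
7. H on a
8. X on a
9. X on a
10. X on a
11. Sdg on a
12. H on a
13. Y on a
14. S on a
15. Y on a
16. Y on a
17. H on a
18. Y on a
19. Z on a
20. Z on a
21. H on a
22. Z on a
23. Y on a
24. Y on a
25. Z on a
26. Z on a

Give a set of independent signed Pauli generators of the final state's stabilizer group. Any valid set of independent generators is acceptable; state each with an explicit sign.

The stabilizer group can be generated by +Y, among other valid generating sets.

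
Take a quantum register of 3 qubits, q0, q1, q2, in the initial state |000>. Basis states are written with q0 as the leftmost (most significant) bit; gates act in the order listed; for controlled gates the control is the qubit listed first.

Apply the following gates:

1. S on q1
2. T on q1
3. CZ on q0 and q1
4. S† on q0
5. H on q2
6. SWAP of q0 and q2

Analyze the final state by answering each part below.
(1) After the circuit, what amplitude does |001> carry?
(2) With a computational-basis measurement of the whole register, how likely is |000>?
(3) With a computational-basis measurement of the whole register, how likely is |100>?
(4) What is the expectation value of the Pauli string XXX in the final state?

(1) The final state's coefficient on |001> equals 0.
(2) A full measurement returns |000> with probability 1/2.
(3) A full measurement returns |100> with probability 1/2.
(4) The observable XXX averages to 0.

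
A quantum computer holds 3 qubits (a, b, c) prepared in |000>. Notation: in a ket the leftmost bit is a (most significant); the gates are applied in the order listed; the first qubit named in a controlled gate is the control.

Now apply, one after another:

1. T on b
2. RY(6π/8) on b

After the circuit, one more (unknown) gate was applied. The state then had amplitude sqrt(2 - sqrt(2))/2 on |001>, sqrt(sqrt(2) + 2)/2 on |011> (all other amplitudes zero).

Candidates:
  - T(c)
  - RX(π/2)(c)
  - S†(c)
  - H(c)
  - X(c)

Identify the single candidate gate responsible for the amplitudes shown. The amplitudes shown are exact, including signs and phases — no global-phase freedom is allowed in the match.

The applied gate was X(c).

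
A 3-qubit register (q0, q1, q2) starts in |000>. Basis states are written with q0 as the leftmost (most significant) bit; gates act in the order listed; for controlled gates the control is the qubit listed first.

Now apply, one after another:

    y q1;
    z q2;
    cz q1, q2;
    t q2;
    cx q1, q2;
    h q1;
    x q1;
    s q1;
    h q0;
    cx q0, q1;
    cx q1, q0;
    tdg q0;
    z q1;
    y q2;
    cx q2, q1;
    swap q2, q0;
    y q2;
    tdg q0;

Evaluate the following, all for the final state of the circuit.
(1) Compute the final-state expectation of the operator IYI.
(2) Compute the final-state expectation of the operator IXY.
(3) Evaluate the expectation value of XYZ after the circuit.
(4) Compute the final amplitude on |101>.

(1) In the final state, IYI has expectation 0.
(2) The observable IXY averages to sqrt(2)/2.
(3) The expectation value of XYZ is 0.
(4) |101> carries amplitude 0 in the final state.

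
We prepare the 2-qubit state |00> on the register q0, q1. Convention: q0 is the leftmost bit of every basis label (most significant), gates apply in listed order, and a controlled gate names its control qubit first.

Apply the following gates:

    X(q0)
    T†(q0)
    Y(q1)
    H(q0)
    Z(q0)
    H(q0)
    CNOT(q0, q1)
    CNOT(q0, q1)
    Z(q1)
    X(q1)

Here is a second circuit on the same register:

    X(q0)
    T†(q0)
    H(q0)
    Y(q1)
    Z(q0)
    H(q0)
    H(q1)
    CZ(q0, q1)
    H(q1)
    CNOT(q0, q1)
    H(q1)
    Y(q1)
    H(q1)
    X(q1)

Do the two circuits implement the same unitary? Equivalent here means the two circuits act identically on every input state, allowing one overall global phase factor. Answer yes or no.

No, they are not equivalent — no single phase factor reconciles the two unitaries.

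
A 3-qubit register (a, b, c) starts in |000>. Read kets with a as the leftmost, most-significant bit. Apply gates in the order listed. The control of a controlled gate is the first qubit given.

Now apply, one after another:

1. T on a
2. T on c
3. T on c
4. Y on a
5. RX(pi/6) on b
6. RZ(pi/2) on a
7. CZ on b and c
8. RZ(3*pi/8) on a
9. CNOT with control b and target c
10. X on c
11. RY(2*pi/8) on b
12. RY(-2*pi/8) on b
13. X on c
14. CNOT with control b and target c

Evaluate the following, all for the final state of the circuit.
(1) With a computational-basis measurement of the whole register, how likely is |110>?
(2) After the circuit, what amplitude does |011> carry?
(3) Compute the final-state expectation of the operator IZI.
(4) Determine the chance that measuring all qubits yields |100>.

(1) The probability of measuring |110> is 1/2 - sqrt(3)/4. Key observation: gates 9-14 undo each other exactly, leaving only the rest of the circuit to track.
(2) |011> carries amplitude 0 in the final state.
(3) In the final state, IZI has expectation sqrt(3)/2.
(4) Outcome |100> occurs with probability sqrt(3)/4 + 1/2.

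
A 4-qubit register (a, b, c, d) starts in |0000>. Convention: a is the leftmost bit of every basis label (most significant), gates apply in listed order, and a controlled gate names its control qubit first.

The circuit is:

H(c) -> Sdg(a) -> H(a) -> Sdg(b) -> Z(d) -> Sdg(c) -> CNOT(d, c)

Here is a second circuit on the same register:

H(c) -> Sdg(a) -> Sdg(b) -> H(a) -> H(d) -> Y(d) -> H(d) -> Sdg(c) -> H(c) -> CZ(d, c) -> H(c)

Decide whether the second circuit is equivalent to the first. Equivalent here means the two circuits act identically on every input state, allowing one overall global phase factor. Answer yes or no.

No — the two circuits implement different unitaries, even allowing a global phase.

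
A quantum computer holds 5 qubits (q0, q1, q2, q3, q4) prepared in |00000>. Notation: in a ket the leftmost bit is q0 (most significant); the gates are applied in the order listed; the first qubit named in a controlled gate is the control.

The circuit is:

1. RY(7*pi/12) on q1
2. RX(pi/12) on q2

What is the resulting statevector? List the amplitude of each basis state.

After the circuit, the state carries amplitude 1/4 + sqrt(2)/4 on |00000>, I*(-sqrt(3) + sqrt(2))/4 on |00100>, sqrt(2)/4 + sqrt(3)/4 on |01000>, I*(1 - sqrt(2))/4 on |01100>, and 0 on every other basis state.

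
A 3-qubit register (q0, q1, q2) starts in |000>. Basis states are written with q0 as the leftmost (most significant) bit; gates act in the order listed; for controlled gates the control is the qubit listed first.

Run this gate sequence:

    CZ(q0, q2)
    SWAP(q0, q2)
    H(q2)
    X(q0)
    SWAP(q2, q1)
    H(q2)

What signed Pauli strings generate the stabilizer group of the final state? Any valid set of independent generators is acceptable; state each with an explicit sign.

The final state is stabilized by the group generated by +IXI, +IIX, -ZII; other independent generating sets are equally valid.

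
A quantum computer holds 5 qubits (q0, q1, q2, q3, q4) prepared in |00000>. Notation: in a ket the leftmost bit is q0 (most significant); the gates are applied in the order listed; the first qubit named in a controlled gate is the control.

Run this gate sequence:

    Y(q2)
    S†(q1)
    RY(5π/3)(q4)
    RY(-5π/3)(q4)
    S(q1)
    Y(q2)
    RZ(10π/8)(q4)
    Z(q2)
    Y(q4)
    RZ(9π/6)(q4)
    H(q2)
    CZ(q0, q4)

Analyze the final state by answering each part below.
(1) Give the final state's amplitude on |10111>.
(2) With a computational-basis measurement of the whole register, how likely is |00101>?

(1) The final state's coefficient on |10111> equals 0. Key observation: the block from step 1 through step 6 cancels to the identity and can be dropped.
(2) Outcome |00101> occurs with probability 1/2.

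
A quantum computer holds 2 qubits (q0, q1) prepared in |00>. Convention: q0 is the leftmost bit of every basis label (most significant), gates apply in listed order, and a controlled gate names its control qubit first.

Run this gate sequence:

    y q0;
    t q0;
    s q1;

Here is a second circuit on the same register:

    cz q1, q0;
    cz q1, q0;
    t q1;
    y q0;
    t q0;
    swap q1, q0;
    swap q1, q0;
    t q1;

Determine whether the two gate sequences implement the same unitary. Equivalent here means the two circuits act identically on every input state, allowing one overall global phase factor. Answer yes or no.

Yes: on every input state the two circuits agree up to one overall phase factor.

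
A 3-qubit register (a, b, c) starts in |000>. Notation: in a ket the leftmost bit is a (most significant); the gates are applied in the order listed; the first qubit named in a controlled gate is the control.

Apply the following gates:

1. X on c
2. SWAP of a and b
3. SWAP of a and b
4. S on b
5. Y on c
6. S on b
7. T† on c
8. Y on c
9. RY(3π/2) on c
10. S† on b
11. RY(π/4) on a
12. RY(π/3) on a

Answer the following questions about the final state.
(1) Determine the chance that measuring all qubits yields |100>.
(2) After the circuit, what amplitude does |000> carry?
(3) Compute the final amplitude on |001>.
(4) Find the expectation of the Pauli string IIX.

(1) Outcome |100> occurs with probability -sqrt(2)/16 + sqrt(6)/16 + 1/4. Key observation: steps 2-3 multiply out to the identity, so the circuit reduces to the remaining gates.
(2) The amplitude on |000> is -sqrt(6*sqrt(2) + 12)/8 + sqrt(4 - 2*sqrt(2))/8.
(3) |001> carries amplitude -sqrt(6*sqrt(2) + 12)/8 + sqrt(4 - 2*sqrt(2))/8 in the final state.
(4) In the final state, IIX has expectation 1.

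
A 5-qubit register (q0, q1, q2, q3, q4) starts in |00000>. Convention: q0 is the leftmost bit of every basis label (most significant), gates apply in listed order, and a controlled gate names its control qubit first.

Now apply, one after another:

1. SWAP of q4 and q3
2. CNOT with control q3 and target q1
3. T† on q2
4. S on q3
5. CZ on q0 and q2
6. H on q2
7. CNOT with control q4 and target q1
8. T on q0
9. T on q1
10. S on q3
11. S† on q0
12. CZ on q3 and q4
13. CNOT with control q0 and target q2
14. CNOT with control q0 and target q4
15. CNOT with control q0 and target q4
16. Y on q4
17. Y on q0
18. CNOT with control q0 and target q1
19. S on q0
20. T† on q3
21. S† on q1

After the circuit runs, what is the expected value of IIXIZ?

The observable IIXIZ averages to -1. Key observation: the block from step 14 through step 15 cancels to the identity and can be dropped.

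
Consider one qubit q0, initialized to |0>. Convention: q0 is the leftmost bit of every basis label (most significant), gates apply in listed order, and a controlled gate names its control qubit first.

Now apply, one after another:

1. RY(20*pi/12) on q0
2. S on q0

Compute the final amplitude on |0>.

The final state's coefficient on |0> equals -sqrt(3)/2.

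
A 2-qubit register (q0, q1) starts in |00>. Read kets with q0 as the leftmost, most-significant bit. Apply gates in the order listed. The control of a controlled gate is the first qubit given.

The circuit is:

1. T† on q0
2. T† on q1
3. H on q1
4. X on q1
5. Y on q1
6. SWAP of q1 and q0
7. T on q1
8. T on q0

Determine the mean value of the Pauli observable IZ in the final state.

The expectation value of IZ is 1.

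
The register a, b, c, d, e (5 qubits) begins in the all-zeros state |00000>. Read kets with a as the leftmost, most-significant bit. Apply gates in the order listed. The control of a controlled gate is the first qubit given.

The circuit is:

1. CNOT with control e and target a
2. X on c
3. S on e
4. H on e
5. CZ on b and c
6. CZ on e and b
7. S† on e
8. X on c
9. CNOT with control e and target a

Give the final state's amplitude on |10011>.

The amplitude on |10011> is 0.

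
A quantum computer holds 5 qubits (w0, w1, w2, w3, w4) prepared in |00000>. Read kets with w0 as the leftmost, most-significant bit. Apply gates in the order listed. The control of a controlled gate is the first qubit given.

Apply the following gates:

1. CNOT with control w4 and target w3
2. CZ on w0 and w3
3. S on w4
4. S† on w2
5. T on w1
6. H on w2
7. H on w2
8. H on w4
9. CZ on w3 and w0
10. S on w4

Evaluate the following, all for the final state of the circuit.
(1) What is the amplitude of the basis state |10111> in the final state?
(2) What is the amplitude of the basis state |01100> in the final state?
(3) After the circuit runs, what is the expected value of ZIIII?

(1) The amplitude on |10111> is 0. Key observation: gates 6-7 undo each other exactly, leaving only the rest of the circuit to track.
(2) |01100> carries amplitude 0 in the final state.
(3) In the final state, ZIIII has expectation 1.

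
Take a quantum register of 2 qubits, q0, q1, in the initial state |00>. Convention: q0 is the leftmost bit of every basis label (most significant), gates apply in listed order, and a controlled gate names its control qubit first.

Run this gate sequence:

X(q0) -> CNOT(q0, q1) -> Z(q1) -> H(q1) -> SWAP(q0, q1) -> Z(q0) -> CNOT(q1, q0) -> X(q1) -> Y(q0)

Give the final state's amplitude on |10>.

|10> carries amplitude -sqrt(2)*I/2 in the final state.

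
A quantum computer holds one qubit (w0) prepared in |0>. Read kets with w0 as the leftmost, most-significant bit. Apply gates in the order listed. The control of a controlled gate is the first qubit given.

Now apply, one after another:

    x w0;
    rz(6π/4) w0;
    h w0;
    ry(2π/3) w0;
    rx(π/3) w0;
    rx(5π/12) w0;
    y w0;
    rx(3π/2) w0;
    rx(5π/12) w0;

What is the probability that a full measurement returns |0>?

Outcome |0> occurs with probability 7/8.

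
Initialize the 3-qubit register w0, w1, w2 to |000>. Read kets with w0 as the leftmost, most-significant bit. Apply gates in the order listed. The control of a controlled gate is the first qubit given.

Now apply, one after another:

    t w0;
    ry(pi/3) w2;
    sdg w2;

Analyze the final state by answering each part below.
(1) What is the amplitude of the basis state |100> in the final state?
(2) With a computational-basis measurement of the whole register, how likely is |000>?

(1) The amplitude on |100> is 0.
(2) The probability of measuring |000> is 3/4.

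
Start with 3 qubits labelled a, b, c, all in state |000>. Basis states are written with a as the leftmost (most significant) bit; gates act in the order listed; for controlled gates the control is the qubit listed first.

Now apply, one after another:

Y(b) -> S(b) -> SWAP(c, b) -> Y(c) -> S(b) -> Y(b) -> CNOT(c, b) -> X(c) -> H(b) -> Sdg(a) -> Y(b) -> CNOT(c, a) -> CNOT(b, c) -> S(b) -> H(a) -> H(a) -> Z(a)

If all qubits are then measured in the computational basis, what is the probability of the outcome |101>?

Outcome |101> occurs with probability 1/2.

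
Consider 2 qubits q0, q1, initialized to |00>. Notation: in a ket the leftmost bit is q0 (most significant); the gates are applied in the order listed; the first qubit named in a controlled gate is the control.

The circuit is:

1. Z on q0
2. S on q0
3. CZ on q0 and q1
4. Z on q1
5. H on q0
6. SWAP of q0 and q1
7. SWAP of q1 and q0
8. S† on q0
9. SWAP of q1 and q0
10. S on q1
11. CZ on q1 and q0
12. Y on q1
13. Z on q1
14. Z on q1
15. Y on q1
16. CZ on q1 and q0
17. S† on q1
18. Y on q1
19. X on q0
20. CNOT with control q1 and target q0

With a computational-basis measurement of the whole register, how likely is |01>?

Outcome |01> occurs with probability 1/2.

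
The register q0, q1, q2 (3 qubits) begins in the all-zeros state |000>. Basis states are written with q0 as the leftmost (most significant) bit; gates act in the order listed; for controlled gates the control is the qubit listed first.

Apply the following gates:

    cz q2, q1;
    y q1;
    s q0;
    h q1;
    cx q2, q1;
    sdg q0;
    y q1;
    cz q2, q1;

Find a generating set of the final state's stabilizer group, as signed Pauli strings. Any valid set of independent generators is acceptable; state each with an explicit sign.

One valid set of independent stabilizer generators is +IXI, +ZII, +IIZ (any independent generating set of the same group is equally correct).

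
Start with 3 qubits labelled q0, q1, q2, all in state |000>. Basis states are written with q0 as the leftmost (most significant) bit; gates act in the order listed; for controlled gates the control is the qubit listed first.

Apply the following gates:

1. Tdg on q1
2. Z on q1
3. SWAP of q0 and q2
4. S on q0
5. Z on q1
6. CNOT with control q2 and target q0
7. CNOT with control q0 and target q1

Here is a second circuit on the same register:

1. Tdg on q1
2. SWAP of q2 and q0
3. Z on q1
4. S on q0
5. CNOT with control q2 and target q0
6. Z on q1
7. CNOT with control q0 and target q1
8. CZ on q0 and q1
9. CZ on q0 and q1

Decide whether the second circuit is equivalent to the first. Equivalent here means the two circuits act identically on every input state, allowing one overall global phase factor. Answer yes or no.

Yes — the two circuits implement the same unitary up to a global phase.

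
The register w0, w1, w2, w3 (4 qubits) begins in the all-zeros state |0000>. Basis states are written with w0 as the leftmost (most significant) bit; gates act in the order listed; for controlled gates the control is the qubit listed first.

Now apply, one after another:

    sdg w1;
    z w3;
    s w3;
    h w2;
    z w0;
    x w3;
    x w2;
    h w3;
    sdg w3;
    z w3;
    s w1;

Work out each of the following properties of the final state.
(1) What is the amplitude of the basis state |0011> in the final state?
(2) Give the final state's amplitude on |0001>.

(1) The amplitude on |0011> is -I/2.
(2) |0001> carries amplitude -I/2 in the final state.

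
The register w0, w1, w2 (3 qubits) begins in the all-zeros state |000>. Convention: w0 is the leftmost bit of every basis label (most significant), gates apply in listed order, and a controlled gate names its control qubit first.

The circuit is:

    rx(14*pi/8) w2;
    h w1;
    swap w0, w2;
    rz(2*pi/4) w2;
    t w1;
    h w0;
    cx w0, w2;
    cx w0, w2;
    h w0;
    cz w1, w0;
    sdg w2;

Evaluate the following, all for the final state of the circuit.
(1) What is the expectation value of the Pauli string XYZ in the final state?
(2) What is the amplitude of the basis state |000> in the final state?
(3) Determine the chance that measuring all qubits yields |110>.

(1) The expectation value of XYZ is -1/2.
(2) |000> carries amplitude sqrt(2*sqrt(2) + 4)*exp(3*I*pi/4)/4 in the final state.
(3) Outcome |110> occurs with probability 1/4 - sqrt(2)/8.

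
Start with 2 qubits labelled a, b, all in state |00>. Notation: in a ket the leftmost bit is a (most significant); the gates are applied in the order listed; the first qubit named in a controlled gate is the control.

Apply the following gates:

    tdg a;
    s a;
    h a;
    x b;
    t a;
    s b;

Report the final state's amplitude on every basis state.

The resulting statevector has amplitude 0 on |00>, sqrt(2)*I/2 on |01>, 0 on |10>, sqrt(2)*exp(3*I*pi/4)/2 on |11>.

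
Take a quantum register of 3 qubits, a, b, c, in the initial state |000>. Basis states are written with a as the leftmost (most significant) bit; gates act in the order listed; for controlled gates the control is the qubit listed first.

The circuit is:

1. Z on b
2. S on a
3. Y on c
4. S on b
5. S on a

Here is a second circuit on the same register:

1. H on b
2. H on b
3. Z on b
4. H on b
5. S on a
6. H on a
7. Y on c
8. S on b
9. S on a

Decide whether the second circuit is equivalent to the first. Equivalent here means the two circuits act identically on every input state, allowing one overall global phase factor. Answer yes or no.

No: there is an input state on which the two circuits produce genuinely different outputs (not merely differing by a phase).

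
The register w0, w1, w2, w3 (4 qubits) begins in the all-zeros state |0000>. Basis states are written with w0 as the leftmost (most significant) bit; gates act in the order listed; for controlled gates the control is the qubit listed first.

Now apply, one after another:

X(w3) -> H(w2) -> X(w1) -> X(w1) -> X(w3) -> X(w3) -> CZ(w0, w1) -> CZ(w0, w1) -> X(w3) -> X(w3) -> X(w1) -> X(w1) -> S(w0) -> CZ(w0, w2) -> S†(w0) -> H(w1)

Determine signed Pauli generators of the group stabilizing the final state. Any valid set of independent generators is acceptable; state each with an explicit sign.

One valid set of independent stabilizer generators is +IXII, +IIXI, +ZIII, -IIIZ (any independent generating set of the same group is equally correct). Key observation: the block from step 4 through step 11 cancels to the identity and can be dropped.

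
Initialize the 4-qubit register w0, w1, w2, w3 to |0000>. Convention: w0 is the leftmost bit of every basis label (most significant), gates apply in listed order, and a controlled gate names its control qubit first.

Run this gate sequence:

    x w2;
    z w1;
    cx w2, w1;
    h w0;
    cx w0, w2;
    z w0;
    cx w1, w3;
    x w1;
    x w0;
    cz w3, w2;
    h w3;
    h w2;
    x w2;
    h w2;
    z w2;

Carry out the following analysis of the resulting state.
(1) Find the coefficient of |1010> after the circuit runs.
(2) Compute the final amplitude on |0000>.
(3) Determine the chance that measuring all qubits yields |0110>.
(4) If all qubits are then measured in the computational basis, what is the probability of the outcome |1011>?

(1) The final state's coefficient on |1010> equals -1/2. Key observation: the block from step 12 through step 15 cancels to the identity and can be dropped.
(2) The amplitude on |0000> is -1/2.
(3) Outcome |0110> occurs with probability 0.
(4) A full measurement returns |1011> with probability 1/4.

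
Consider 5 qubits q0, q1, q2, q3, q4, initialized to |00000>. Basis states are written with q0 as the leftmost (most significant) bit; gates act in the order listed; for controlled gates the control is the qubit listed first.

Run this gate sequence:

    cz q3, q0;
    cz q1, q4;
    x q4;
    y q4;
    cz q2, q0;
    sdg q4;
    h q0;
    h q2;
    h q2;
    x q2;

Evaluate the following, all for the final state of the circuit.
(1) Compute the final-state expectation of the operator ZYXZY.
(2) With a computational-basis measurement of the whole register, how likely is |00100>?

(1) The expectation value of ZYXZY is 0. Key observation: gates 8-9 undo each other exactly, leaving only the rest of the circuit to track.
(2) A full measurement returns |00100> with probability 1/2.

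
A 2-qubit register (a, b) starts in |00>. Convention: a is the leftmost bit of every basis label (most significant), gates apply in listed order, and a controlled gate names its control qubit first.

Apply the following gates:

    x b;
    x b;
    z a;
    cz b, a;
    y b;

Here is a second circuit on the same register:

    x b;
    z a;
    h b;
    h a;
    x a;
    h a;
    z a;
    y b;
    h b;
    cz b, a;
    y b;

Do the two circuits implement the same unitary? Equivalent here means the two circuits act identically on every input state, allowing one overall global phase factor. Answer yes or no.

No — the two circuits implement different unitaries, even allowing a global phase.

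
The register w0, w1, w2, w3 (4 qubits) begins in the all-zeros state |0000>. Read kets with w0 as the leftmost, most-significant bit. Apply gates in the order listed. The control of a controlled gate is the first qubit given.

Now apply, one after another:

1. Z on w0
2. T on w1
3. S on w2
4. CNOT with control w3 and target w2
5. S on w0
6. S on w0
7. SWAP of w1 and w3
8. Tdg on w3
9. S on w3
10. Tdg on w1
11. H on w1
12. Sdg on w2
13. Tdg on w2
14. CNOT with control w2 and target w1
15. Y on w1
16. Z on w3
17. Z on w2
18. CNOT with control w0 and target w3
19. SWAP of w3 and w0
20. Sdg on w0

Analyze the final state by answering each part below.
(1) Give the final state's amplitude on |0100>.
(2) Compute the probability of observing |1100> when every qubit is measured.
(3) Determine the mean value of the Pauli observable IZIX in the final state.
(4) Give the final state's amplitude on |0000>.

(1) The amplitude on |0100> is sqrt(2)*I/2.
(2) Outcome |1100> occurs with probability 0.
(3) In the final state, IZIX has expectation 0.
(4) The final state's coefficient on |0000> equals -sqrt(2)*I/2.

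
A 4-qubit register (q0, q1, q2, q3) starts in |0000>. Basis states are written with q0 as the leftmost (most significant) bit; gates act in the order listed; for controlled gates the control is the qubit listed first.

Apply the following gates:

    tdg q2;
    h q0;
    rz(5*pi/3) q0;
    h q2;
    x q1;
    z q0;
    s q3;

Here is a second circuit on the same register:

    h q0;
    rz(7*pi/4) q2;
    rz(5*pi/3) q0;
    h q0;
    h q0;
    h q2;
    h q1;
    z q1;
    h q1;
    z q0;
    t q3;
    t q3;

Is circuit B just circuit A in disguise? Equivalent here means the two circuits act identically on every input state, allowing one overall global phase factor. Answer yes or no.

Yes, they are equivalent — the unitaries differ by at most a global phase.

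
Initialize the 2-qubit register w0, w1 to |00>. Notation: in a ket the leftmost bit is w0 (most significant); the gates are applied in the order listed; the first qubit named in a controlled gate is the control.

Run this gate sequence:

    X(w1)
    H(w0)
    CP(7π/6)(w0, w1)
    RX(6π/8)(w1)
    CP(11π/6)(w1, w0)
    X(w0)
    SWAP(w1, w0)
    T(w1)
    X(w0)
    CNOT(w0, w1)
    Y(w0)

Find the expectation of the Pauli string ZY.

The observable ZY averages to -3/8 + sqrt(2)/8 + sqrt(3)/8 + sqrt(6)/8.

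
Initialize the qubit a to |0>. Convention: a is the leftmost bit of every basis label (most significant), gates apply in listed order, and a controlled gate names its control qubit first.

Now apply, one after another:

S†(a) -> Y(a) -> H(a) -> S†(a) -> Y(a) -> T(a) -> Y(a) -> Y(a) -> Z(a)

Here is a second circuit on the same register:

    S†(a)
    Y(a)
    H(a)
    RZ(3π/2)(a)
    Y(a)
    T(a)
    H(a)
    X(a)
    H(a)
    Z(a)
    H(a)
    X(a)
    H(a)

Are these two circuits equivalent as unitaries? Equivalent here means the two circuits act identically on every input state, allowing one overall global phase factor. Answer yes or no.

Yes — the two circuits implement the same unitary up to a global phase.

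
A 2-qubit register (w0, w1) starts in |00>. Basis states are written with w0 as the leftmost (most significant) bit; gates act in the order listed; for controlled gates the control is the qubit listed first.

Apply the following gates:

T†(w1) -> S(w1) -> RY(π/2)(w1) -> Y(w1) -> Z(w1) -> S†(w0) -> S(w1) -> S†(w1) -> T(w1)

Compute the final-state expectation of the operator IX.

The expectation value of IX is sqrt(2)/2.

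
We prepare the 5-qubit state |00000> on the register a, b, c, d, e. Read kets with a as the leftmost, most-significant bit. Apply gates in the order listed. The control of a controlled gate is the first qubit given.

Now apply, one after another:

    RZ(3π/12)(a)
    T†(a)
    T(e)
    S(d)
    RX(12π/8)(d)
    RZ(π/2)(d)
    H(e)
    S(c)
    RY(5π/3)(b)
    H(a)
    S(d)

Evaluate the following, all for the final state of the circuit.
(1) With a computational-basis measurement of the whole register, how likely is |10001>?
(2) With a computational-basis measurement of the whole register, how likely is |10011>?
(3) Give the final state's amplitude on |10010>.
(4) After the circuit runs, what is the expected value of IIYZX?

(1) A full measurement returns |10001> with probability 3/32.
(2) The probability of measuring |10011> is 3/32.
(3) The final state's coefficient on |10010> equals -sqrt(6)*exp(I*pi/8)/8.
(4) In the final state, IIYZX has expectation 0.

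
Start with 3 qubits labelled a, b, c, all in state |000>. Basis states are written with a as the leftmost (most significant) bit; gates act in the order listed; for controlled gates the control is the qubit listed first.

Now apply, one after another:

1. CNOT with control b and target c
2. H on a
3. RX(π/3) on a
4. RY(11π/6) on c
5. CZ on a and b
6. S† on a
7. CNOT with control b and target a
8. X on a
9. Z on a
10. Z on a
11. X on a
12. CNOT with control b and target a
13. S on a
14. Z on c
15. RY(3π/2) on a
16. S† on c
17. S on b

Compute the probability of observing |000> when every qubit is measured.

Outcome |000> occurs with probability sqrt(3)/4 + 1/2. Key observation: steps 6-13 multiply out to the identity, so the circuit reduces to the remaining gates.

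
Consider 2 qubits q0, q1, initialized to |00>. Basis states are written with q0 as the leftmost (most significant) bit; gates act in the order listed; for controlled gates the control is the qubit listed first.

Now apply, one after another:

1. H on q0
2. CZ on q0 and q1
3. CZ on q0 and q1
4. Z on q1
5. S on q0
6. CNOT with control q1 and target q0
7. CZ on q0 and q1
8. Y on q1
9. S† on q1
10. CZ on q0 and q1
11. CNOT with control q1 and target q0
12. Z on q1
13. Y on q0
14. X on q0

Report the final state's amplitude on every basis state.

The resulting statevector has amplitude 0 on |00>, -sqrt(2)/2 on |01>, 0 on |10>, sqrt(2)*I/2 on |11>.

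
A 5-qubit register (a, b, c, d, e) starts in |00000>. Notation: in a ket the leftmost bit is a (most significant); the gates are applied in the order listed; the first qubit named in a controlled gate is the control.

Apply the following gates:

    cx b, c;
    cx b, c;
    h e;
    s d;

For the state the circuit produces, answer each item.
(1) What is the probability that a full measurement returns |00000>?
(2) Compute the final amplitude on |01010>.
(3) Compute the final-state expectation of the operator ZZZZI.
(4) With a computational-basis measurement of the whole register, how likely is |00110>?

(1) The probability of measuring |00000> is 1/2. Key observation: steps 1-2 multiply out to the identity, so the circuit reduces to the remaining gates.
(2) The final state's coefficient on |01010> equals 0.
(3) The observable ZZZZI averages to 1.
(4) The probability of measuring |00110> is 0.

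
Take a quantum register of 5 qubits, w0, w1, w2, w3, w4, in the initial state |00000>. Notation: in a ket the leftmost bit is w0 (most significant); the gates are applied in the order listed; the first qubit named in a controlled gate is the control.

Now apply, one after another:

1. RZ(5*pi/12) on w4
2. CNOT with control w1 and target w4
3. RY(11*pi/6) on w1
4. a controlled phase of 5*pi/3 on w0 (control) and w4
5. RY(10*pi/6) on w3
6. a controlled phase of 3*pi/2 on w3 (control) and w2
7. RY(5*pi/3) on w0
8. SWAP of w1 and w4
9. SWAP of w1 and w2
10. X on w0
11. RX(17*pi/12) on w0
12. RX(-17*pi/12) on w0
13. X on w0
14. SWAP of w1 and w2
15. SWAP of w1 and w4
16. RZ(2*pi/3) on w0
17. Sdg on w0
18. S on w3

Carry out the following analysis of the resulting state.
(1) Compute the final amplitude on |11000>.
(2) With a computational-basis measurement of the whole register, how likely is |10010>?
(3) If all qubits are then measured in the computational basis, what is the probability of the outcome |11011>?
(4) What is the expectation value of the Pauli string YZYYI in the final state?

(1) The amplitude on |11000> is (-sqrt(6) + 3*sqrt(2))*exp(5*I*pi/8)/16. Key observation: the block from step 8 through step 15 cancels to the identity and can be dropped.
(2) The probability of measuring |10010> is sqrt(3)/64 + 1/32.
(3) A full measurement returns |11011> with probability 0.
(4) In the final state, YZYYI has expectation 0.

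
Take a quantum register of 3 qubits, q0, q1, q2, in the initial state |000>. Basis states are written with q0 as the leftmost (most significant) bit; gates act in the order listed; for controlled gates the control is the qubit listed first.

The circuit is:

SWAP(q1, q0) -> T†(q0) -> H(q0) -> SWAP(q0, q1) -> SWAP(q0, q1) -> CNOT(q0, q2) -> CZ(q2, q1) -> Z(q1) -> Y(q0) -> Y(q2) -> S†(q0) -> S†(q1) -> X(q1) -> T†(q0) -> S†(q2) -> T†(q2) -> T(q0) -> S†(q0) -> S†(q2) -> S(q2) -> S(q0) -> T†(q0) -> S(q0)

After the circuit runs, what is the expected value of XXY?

In the final state, XXY has expectation 0.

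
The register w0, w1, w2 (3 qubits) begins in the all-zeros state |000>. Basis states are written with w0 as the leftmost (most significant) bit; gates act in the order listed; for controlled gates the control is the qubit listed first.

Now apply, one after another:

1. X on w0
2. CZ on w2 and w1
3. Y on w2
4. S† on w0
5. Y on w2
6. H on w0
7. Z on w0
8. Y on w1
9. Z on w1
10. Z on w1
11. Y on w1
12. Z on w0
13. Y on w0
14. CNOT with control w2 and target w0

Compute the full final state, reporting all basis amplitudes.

After the circuit, the state carries amplitude sqrt(2)/2 on |000>, sqrt(2)/2 on |100>, and 0 on every other basis state. Key observation: steps 7-12 multiply out to the identity, so the circuit reduces to the remaining gates.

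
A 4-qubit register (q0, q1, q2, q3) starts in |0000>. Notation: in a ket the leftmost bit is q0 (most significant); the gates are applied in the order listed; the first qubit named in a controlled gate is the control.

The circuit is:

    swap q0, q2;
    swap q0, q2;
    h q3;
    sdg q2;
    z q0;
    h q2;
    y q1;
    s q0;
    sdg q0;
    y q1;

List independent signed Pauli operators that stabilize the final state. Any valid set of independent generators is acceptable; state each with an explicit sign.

One valid set of independent stabilizer generators is +IIXI, +IIIX, +ZIII, +IZII (any independent generating set of the same group is equally correct). Key observation: gates 7-10 undo each other exactly, leaving only the rest of the circuit to track.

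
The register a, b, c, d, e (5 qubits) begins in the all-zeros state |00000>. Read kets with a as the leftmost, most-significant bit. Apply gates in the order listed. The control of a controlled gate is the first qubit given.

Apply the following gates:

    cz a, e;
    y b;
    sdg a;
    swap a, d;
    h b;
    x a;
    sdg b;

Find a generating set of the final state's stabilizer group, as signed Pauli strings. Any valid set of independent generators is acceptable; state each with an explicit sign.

The stabilizer group can be generated by +IYIII, -ZIIII, +IIZII, +IIIZI, +IIIIZ, among other valid generating sets.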